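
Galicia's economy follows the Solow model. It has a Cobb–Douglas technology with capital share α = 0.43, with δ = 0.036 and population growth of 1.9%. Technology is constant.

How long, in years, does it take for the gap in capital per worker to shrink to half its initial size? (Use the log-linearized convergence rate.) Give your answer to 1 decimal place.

Near the steady state the convergence rate is λ = (1 − α)(n + δ).
λ = (1 − 0.43) × 0.055 = 0.57 × 0.055 = 0.03135
Half-life = ln 2 / λ = 0.6931 / 0.03135 ≈ 22.11 years

t_½ ≈ 22.1 years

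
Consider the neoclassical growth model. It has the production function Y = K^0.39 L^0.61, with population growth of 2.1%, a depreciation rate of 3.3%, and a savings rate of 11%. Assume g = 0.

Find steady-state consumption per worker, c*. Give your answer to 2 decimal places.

c* = 1.40

At the steady state, Δk = 0, so s·k^α = (n + δ)·k.
Rearranging, k^(1−α) = s / (n + δ).
k^0.61 = 0.11 / (0.021 + 0.033) = 0.11 / 0.054 = 2.0370
k* = 2.0370^(1/0.61) ≈ 3.2103
y* = (k*)^α = 3.2103^0.39 ≈ 1.5760
c* = (1 − s)·y* = (1 − 0.11) × 1.5760 ≈ 1.4026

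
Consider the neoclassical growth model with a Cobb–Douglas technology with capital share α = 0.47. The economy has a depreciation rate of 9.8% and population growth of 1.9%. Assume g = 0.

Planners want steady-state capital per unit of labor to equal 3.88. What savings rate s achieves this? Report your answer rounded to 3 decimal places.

s ≈ 0.240

At the steady state, Δk = 0, so s·k^α = (n + δ)·k.
So s / (n + δ) = (k*)^(1−α) = 3.88^0.53 = 2.0515.
Therefore s = 2.0515 × (n + δ) = 2.0515 × 0.117 = 0.2400.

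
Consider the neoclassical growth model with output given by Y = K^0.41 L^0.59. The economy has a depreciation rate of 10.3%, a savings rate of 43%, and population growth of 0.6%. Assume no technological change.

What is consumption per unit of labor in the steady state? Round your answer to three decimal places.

c* = 1.479

In steady state, investment equals break-even investment: s·k^α = (n + δ)·k.
Dividing both sides by k: k^(1−α) = s / (n + δ).
k^0.59 = 0.43 / (0.006 + 0.103) = 0.43 / 0.109 = 3.9450
k* = 3.9450^(1/0.59) ≈ 10.2388
y* = (k*)^α = 10.2388^0.41 ≈ 2.5954
c* = (1 − s)·y* = (1 − 0.43) × 2.5954 ≈ 1.4794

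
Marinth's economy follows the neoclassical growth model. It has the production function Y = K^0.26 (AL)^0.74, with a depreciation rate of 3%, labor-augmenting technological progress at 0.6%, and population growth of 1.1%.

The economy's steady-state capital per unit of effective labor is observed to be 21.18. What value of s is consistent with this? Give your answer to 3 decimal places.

In steady state, investment equals break-even investment: s·k^α = (n + g + δ)·k.
So s / (n + g + δ) = (k*)^(1−α) = 21.18^0.74 = 9.5760.
Therefore s = 9.5760 × (n + g + δ) = 9.5760 × 0.047 = 0.4501.

s ≈ 0.450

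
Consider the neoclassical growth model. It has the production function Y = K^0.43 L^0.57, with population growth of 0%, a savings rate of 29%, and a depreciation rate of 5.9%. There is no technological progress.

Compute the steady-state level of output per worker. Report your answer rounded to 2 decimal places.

y* = 3.32

At the steady state, Δk = 0, so s·k^α = (n + δ)·k.
Dividing both sides by k: k^(1−α) = s / (n + δ).
k^0.57 = 0.29 / (0.000 + 0.059) = 0.29 / 0.059 = 4.9153
k* = 4.9153^(1/0.57) ≈ 16.3398
y* = (k*)^α = 16.3398^0.43 ≈ 3.3243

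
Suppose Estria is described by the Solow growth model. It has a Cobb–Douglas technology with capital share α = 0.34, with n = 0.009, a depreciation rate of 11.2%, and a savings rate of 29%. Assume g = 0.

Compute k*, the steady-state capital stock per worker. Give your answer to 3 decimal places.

In steady state, investment equals break-even investment: s·k^α = (n + δ)·k.
Dividing both sides by k: k^(1−α) = s / (n + δ).
k^0.66 = 0.29 / (0.009 + 0.112) = 0.29 / 0.121 = 2.3967
k* = 2.3967^(1/0.66) ≈ 3.7599

k* = 3.760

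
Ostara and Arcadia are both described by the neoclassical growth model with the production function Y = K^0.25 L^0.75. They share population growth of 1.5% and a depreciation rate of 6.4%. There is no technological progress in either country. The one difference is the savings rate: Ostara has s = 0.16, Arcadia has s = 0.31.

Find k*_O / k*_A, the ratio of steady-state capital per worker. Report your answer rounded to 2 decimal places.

ratio ≈ 0.41

Steady-state k* = [s/(n + δ)]^(1/(1−α)), so the ratio is [ (s_O/(n + δ)_O) / (s_A/(n + δ)_A) ]^1.3333.
s_O/(n + δ)_O = 0.16/0.079 = 2.0253; s_A/(n + δ)_A = 0.31/0.079 = 3.9241.
Ratio = (2.0253/3.9241)^1.3333 = 0.5161^1.3333 ≈ 0.4140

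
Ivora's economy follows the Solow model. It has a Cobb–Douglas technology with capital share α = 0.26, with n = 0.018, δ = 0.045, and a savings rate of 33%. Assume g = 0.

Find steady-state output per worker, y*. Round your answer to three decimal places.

y* = 1.789

At the steady state, Δk = 0, so s·k^α = (n + δ)·k.
Dividing both sides by k: k^(1−α) = s / (n + δ).
k^0.74 = 0.33 / (0.018 + 0.045) = 0.33 / 0.063 = 5.2381
k* = 5.2381^(1/0.74) ≈ 9.3725
y* = (k*)^α = 9.3725^0.26 ≈ 1.7893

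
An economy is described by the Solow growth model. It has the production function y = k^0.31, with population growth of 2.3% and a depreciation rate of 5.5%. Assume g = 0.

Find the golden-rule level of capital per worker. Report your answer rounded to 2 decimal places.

The golden rule sets f'(k) = n + δ, i.e. α·k^(α−1) = n + δ.
So k^(1−α) = α / (n + δ) = 0.31 / 0.078 = 3.9744.
k_gold = 3.9744^(1/0.69) ≈ 7.3877

k_gold ≈ 7.39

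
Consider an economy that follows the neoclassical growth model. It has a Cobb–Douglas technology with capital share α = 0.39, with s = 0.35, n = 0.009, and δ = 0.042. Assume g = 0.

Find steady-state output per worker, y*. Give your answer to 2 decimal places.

y* = 3.43

At the steady state, Δk = 0, so s·k^α = (n + δ)·k.
Dividing both sides by k: k^(1−α) = s / (n + δ).
k^0.61 = 0.35 / (0.009 + 0.042) = 0.35 / 0.051 = 6.8627
k* = 6.8627^(1/0.61) ≈ 23.5127
y* = (k*)^α = 23.5127^0.39 ≈ 3.4262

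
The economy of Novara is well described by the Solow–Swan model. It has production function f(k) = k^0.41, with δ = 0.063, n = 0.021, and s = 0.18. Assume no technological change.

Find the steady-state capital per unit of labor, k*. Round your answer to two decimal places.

Steady state requires s·f(k) = (n + δ)·k, i.e. s·k^α = (n + δ)·k.
Dividing both sides by k: k^(1−α) = s / (n + δ).
k^0.59 = 0.18 / (0.021 + 0.063) = 0.18 / 0.084 = 2.1429
k* = 2.1429^(1/0.59) ≈ 3.6393

k* ≈ 3.64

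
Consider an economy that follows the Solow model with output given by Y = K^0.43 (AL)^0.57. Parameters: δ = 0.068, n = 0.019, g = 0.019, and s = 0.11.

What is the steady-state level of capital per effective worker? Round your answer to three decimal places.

k* = 1.067

Steady state requires s·f(k) = (n + g + δ)·k, i.e. s·k^α = (n + g + δ)·k.
Rearranging, k^(1−α) = s / (n + g + δ).
k^0.57 = 0.11 / (0.019 + 0.019 + 0.068) = 0.11 / 0.106 = 1.0377
k* = 1.0377^(1/0.57) ≈ 1.0671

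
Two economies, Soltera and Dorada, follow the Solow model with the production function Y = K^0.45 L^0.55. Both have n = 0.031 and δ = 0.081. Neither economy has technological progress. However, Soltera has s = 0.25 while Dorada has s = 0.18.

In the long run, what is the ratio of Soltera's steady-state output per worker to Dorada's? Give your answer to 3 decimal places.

Steady-state y* = [s/(n + δ)]^(α/(1−α)), so the ratio is [ (s_S/(n + δ)_S) / (s_D/(n + δ)_D) ]^0.8182.
s_S/(n + δ)_S = 0.25/0.112 = 2.2321; s_D/(n + δ)_D = 0.18/0.112 = 1.6071.
Ratio = (2.2321/1.6071)^0.8182 = 1.3889^0.8182 ≈ 1.3084

ratio ≈ 1.308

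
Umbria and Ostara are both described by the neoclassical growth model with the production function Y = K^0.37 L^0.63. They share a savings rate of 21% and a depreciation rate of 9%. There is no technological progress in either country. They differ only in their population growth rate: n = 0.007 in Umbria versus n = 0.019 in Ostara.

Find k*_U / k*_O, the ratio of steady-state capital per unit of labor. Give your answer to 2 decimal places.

k*_U / k*_O ≈ 1.20

Steady-state k* = [s/(n + δ)]^(1/(1−α)), so the ratio is [ (s_U/(n + δ)_U) / (s_O/(n + δ)_O) ]^1.5873.
s_U/(n + δ)_U = 0.21/0.097 = 2.1649; s_O/(n + δ)_O = 0.21/0.109 = 1.9266.
Ratio = (2.1649/1.9266)^1.5873 = 1.1237^1.5873 ≈ 1.2034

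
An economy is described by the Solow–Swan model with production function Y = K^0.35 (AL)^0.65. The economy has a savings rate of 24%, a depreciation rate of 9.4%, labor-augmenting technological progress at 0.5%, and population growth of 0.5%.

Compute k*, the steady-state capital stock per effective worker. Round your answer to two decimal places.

Steady state requires s·f(k) = (n + g + δ)·k, i.e. s·k^α = (n + g + δ)·k.
Dividing both sides by k: k^(1−α) = s / (n + g + δ).
k^0.65 = 0.24 / (0.005 + 0.005 + 0.094) = 0.24 / 0.104 = 2.3077
k* = 2.3077^(1/0.65) ≈ 3.6202

k* ≈ 3.62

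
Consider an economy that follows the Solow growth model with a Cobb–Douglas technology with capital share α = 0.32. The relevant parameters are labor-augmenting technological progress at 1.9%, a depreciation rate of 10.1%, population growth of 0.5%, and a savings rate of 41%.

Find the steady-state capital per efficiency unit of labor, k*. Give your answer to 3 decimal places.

k* = 5.736

In steady state, investment equals break-even investment: s·k^α = (n + g + δ)·k.
Rearranging, k^(1−α) = s / (n + g + δ).
k^0.68 = 0.41 / (0.005 + 0.019 + 0.101) = 0.41 / 0.125 = 3.2800
k* = 3.2800^(1/0.68) ≈ 5.7364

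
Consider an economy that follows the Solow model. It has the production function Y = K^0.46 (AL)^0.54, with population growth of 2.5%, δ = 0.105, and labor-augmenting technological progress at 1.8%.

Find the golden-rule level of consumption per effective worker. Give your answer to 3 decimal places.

c_gold ≈ 1.419

At the golden rule, f'(k) = n + g + δ, so α·k^(α−1) = n + g + δ and k_gold = (α/(n + g + δ))^(1/(1−α)).
k_gold = (0.46/0.148)^(1/0.54) = 3.1081^1.8519 ≈ 8.1668
c_gold = f(k_gold) − (n + g + δ)·k_gold = 2.6275 − 0.148×8.1668 ≈ 1.4188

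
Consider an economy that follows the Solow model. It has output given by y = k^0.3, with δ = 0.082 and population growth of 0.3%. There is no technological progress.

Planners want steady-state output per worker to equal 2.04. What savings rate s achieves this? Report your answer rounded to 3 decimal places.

Steady state requires s·f(k) = (n + δ)·k, i.e. s·k^α = (n + δ)·k.
Since y* = [s/(n + δ)]^(α/(1−α)), we have s/(n + δ) = (y*)^((1−α)/α) = 2.04^2.3333 = 5.2779.
Therefore s = 5.2779 × (n + δ) = 5.2779 × 0.085 = 0.4486.

s ≈ 0.449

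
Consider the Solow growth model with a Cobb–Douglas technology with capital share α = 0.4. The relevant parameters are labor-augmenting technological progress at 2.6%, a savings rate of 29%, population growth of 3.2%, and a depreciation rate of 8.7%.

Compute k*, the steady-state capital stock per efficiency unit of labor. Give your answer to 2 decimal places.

k* = 3.17

At the steady state, Δk = 0, so s·k^α = (n + g + δ)·k.
Rearranging, k^(1−α) = s / (n + g + δ).
k^0.6 = 0.29 / (0.032 + 0.026 + 0.087) = 0.29 / 0.145 = 2.0000
k* = 2.0000^(1/0.6) ≈ 3.1748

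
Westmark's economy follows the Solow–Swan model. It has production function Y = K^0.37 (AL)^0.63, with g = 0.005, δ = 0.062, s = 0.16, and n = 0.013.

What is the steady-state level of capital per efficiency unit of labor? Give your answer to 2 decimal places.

At the steady state, Δk = 0, so s·k^α = (n + g + δ)·k.
Dividing both sides by k: k^(1−α) = s / (n + g + δ).
k^0.63 = 0.16 / (0.013 + 0.005 + 0.062) = 0.16 / 0.080 = 2.0000
k* = 2.0000^(1/0.63) ≈ 3.0049

k* = 3.00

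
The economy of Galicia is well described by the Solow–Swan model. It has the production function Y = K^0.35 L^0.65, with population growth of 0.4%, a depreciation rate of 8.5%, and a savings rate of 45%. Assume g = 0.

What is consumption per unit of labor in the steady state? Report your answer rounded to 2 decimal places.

c* ≈ 1.32

Steady state requires s·f(k) = (n + δ)·k, i.e. s·k^α = (n + δ)·k.
Dividing both sides by k: k^(1−α) = s / (n + δ).
k^0.65 = 0.45 / (0.004 + 0.085) = 0.45 / 0.089 = 5.0562
k* = 5.0562^(1/0.65) ≈ 12.1006
y* = (k*)^α = 12.1006^0.35 ≈ 2.3932
c* = (1 − s)·y* = (1 − 0.45) × 2.3932 ≈ 1.3163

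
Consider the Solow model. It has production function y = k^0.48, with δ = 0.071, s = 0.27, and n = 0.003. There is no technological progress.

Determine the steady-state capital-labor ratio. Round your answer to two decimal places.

k* = 12.05

At the steady state, Δk = 0, so s·k^α = (n + δ)·k.
Rearranging, k^(1−α) = s / (n + δ).
k^0.52 = 0.27 / (0.003 + 0.071) = 0.27 / 0.074 = 3.6486
k* = 3.6486^(1/0.52) ≈ 12.0507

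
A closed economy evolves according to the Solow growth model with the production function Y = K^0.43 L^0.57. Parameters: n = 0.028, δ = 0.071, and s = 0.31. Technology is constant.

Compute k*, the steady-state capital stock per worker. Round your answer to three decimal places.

k* ≈ 7.408

At the steady state, Δk = 0, so s·k^α = (n + δ)·k.
Dividing both sides by k: k^(1−α) = s / (n + δ).
k^0.57 = 0.31 / (0.028 + 0.071) = 0.31 / 0.099 = 3.1313
k* = 3.1313^(1/0.57) ≈ 7.4079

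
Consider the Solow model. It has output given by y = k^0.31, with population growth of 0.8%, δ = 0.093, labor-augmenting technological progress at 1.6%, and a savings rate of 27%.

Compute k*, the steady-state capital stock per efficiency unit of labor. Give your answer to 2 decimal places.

k* ≈ 3.36

Steady state requires s·f(k) = (n + g + δ)·k, i.e. s·k^α = (n + g + δ)·k.
Dividing both sides by k: k^(1−α) = s / (n + g + δ).
k^0.69 = 0.27 / (0.008 + 0.016 + 0.093) = 0.27 / 0.117 = 2.3077
k* = 2.3077^(1/0.69) ≈ 3.3601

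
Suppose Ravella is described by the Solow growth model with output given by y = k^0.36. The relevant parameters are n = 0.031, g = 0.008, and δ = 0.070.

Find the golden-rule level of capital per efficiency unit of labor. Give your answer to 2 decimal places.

The golden rule sets f'(k) = n + g + δ, i.e. α·k^(α−1) = n + g + δ.
So k^(1−α) = α / (n + g + δ) = 0.36 / 0.109 = 3.3028.
k_gold = 3.3028^(1/0.64) ≈ 6.4678

k_gold ≈ 6.47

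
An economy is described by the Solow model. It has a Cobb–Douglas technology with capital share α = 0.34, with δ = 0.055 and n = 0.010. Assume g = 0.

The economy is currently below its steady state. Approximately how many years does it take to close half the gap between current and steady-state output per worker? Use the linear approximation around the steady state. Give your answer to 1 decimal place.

about 16.2 years

Near the steady state the convergence rate is λ = (1 − α)(n + δ).
λ = (1 − 0.34) × 0.065 = 0.66 × 0.065 = 0.0429
Half-life = ln 2 / λ = 0.6931 / 0.0429 ≈ 16.16 years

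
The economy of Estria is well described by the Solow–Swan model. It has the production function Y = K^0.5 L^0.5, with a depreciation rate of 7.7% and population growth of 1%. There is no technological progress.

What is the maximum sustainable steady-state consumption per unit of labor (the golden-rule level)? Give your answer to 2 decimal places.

At the golden rule, f'(k) = n + δ, so α·k^(α−1) = n + δ and k_gold = (α/(n + δ))^(1/(1−α)).
k_gold = (0.5/0.087)^(1/0.5) = 5.7471^2 ≈ 33.0292
c_gold = f(k_gold) − (n + δ)·k_gold = 5.7471 − 0.087×33.0292 ≈ 2.8736

c_gold ≈ 2.87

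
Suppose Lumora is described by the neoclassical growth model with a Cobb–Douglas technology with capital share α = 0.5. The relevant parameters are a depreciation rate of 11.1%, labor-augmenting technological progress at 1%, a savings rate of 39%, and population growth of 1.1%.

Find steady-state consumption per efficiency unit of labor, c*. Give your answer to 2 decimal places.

At the steady state, Δk = 0, so s·k^α = (n + g + δ)·k.
Rearranging, k^(1−α) = s / (n + g + δ).
k^0.5 = 0.39 / (0.011 + 0.010 + 0.111) = 0.39 / 0.132 = 2.9545
k* = 2.9545^(1/0.5) ≈ 8.7291
y* = (k*)^α = 8.7291^0.5 ≈ 2.9545
c* = (1 − s)·y* = (1 − 0.39) × 2.9545 ≈ 1.8022

c* = 1.80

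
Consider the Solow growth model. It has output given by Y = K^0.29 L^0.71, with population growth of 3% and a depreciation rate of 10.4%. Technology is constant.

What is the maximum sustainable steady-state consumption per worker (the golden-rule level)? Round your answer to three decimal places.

c_gold ≈ 0.973

At the golden rule, f'(k) = n + δ, so α·k^(α−1) = n + δ and k_gold = (α/(n + δ))^(1/(1−α)).
k_gold = (0.29/0.134)^(1/0.71) = 2.1642^1.4085 ≈ 2.9667
c_gold = f(k_gold) − (n + δ)·k_gold = 1.3708 − 0.134×2.9667 ≈ 0.9733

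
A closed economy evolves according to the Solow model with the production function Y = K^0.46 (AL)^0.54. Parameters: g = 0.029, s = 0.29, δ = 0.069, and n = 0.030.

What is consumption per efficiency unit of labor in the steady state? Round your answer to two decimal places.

At the steady state, Δk = 0, so s·k^α = (n + g + δ)·k.
Dividing both sides by k: k^(1−α) = s / (n + g + δ).
k^0.54 = 0.29 / (0.030 + 0.029 + 0.069) = 0.29 / 0.128 = 2.2656
k* = 2.2656^(1/0.54) ≈ 4.5472
y* = (k*)^α = 4.5472^0.46 ≈ 2.0071
c* = (1 − s)·y* = (1 − 0.29) × 2.0071 ≈ 1.4250

c* = 1.43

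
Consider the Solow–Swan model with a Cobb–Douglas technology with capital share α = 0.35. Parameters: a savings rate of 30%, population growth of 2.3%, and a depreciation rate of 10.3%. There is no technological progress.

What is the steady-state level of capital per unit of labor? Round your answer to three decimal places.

k* = 3.799

Steady state requires s·f(k) = (n + δ)·k, i.e. s·k^α = (n + δ)·k.
Dividing both sides by k: k^(1−α) = s / (n + δ).
k^0.65 = 0.30 / (0.023 + 0.103) = 0.30 / 0.126 = 2.3810
k* = 2.3810^(1/0.65) ≈ 3.7987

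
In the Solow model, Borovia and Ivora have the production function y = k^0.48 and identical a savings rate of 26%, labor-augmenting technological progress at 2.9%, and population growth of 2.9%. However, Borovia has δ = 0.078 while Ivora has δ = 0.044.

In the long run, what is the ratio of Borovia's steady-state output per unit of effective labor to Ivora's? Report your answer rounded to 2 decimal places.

ratio ≈ 0.77

Steady-state y* = [s/(n + g + δ)]^(α/(1−α)), so the ratio is [ (s_B/(n + g + δ)_B) / (s_I/(n + g + δ)_I) ]^0.9231.
s_B/(n + g + δ)_B = 0.26/0.136 = 1.9118; s_I/(n + g + δ)_I = 0.26/0.102 = 2.5490.
Ratio = (1.9118/2.5490)^0.9231 = 0.7500^0.9231 ≈ 0.7668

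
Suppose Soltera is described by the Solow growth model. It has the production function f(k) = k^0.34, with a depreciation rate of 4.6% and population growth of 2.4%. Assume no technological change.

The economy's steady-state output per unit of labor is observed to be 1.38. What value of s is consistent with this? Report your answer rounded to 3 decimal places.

s ≈ 0.131

At the steady state, Δk = 0, so s·k^α = (n + δ)·k.
Since y* = [s/(n + δ)]^(α/(1−α)), we have s/(n + δ) = (y*)^((1−α)/α) = 1.38^1.9412 = 1.8687.
Therefore s = 1.8687 × (n + δ) = 1.8687 × 0.070 = 0.1308.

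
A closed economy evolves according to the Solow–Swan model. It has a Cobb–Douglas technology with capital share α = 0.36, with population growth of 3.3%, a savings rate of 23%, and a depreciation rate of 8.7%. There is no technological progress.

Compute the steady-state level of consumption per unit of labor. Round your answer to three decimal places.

In steady state, investment equals break-even investment: s·k^α = (n + δ)·k.
Dividing both sides by k: k^(1−α) = s / (n + δ).
k^0.64 = 0.23 / (0.033 + 0.087) = 0.23 / 0.120 = 1.9167
k* = 1.9167^(1/0.64) ≈ 2.7637
y* = (k*)^α = 2.7637^0.36 ≈ 1.4419
c* = (1 − s)·y* = (1 − 0.23) × 1.4419 ≈ 1.1103

c* ≈ 1.110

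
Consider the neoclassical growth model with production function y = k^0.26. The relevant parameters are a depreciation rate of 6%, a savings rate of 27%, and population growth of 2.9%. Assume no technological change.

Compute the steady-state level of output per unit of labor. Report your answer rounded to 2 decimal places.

Steady state requires s·f(k) = (n + δ)·k, i.e. s·k^α = (n + δ)·k.
Dividing both sides by k: k^(1−α) = s / (n + δ).
k^0.74 = 0.27 / (0.029 + 0.060) = 0.27 / 0.089 = 3.0337
k* = 3.0337^(1/0.74) ≈ 4.4804
y* = (k*)^α = 4.4804^0.26 ≈ 1.4769

y* = 1.48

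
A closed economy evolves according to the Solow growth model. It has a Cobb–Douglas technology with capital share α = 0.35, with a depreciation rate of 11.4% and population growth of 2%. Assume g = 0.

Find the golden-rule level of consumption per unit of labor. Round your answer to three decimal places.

At the golden rule, f'(k) = n + δ, so α·k^(α−1) = n + δ and k_gold = (α/(n + δ))^(1/(1−α)).
k_gold = (0.35/0.134)^(1/0.65) = 2.6119^1.5385 ≈ 4.3801
c_gold = f(k_gold) − (n + δ)·k_gold = 1.6769 − 0.134×4.3801 ≈ 1.0900

c_gold ≈ 1.090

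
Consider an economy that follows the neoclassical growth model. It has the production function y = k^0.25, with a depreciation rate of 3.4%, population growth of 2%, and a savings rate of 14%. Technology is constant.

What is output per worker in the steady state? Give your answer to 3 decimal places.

Steady state requires s·f(k) = (n + δ)·k, i.e. s·k^α = (n + δ)·k.
Dividing both sides by k: k^(1−α) = s / (n + δ).
k^0.75 = 0.14 / (0.020 + 0.034) = 0.14 / 0.054 = 2.5926
k* = 2.5926^(1/0.75) ≈ 3.5616
y* = (k*)^α = 3.5616^0.25 ≈ 1.3738

y* ≈ 1.374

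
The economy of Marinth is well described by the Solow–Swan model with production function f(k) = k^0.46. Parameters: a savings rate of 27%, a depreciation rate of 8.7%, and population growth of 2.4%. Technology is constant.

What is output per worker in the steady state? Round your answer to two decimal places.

y* ≈ 2.13

At the steady state, Δk = 0, so s·k^α = (n + δ)·k.
Rearranging, k^(1−α) = s / (n + δ).
k^0.54 = 0.27 / (0.024 + 0.087) = 0.27 / 0.111 = 2.4324
k* = 2.4324^(1/0.54) ≈ 5.1866
y* = (k*)^α = 5.1866^0.46 ≈ 2.1323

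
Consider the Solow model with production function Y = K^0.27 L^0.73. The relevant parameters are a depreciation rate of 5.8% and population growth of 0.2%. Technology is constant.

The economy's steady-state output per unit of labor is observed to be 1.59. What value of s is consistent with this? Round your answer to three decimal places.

Steady state requires s·f(k) = (n + δ)·k, i.e. s·k^α = (n + δ)·k.
Since y* = [s/(n + δ)]^(α/(1−α)), we have s/(n + δ) = (y*)^((1−α)/α) = 1.59^2.7037 = 3.5036.
Therefore s = 3.5036 × (n + δ) = 3.5036 × 0.060 = 0.2102.

s ≈ 0.210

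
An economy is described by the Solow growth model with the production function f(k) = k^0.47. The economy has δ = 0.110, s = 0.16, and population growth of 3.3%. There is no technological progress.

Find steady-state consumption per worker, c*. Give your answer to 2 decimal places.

At the steady state, Δk = 0, so s·k^α = (n + δ)·k.
Dividing both sides by k: k^(1−α) = s / (n + δ).
k^0.53 = 0.16 / (0.033 + 0.110) = 0.16 / 0.143 = 1.1189
k* = 1.1189^(1/0.53) ≈ 1.2361
y* = (k*)^α = 1.2361^0.47 ≈ 1.1048
c* = (1 − s)·y* = (1 − 0.16) × 1.1048 ≈ 0.9280

c* ≈ 0.93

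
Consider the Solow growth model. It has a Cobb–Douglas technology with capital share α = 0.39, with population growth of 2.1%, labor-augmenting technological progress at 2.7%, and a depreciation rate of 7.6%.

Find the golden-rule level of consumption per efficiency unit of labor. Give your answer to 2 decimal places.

c_gold ≈ 1.27

At the golden rule, f'(k) = n + g + δ, so α·k^(α−1) = n + g + δ and k_gold = (α/(n + g + δ))^(1/(1−α)).
k_gold = (0.39/0.124)^(1/0.61) = 3.1452^1.6393 ≈ 6.5433
c_gold = f(k_gold) − (n + g + δ)·k_gold = 2.0805 − 0.124×6.5433 ≈ 1.2691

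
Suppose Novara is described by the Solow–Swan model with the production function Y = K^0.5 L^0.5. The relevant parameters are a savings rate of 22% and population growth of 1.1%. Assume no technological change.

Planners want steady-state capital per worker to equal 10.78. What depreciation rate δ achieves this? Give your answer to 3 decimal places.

At the steady state, Δk = 0, so s·k^α = (n + δ)·k.
So s / (n + δ) = (k*)^(1−α) = 10.78^0.5 = 3.2833.
Therefore n + δ = s / 3.2833 = 0.22 / 3.2833 = 0.0670, so δ = 0.0670 − 0.011 = 0.0560.

δ ≈ 0.056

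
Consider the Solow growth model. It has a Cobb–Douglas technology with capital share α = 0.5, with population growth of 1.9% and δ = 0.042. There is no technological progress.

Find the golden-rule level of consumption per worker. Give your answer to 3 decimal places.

c_gold ≈ 4.098

At the golden rule, f'(k) = n + δ, so α·k^(α−1) = n + δ and k_gold = (α/(n + δ))^(1/(1−α)).
k_gold = (0.5/0.061)^(1/0.5) = 8.1967^2 ≈ 67.1859
c_gold = f(k_gold) − (n + δ)·k_gold = 8.1967 − 0.061×67.1859 ≈ 4.0984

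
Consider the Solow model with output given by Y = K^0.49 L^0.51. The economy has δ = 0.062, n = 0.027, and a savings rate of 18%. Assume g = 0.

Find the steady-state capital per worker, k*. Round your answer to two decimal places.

At the steady state, Δk = 0, so s·k^α = (n + δ)·k.
Dividing both sides by k: k^(1−α) = s / (n + δ).
k^0.51 = 0.18 / (0.027 + 0.062) = 0.18 / 0.089 = 2.0225
k* = 2.0225^(1/0.51) ≈ 3.9791

k* ≈ 3.98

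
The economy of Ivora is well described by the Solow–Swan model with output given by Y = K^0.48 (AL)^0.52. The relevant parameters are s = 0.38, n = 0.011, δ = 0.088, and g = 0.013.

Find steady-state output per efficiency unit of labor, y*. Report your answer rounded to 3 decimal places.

Steady state requires s·f(k) = (n + g + δ)·k, i.e. s·k^α = (n + g + δ)·k.
Rearranging, k^(1−α) = s / (n + g + δ).
k^0.52 = 0.38 / (0.011 + 0.013 + 0.088) = 0.38 / 0.112 = 3.3929
k* = 3.3929^(1/0.52) ≈ 10.4792
y* = (k*)^α = 10.4792^0.48 ≈ 3.0886

y* ≈ 3.089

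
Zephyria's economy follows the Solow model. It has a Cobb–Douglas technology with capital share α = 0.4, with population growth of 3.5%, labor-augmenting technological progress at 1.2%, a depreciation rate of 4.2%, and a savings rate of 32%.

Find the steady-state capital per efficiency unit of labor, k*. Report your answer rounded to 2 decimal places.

In steady state, investment equals break-even investment: s·k^α = (n + g + δ)·k.
Rearranging, k^(1−α) = s / (n + g + δ).
k^0.6 = 0.32 / (0.035 + 0.012 + 0.042) = 0.32 / 0.089 = 3.5955
k* = 3.5955^(1/0.6) ≈ 8.4385

k* = 8.44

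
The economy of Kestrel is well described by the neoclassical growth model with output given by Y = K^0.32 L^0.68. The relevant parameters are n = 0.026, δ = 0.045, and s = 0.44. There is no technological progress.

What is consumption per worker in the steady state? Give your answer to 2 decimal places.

In steady state, investment equals break-even investment: s·k^α = (n + δ)·k.
Rearranging, k^(1−α) = s / (n + δ).
k^0.68 = 0.44 / (0.026 + 0.045) = 0.44 / 0.071 = 6.1972
k* = 6.1972^(1/0.68) ≈ 14.6215
y* = (k*)^α = 14.6215^0.32 ≈ 2.3594
c* = (1 − s)·y* = (1 − 0.44) × 2.3594 ≈ 1.3213

c* ≈ 1.32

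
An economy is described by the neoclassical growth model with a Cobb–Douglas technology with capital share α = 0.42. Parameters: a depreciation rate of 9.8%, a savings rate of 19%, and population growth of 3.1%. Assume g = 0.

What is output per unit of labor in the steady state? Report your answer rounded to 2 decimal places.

In steady state, investment equals break-even investment: s·k^α = (n + δ)·k.
Dividing both sides by k: k^(1−α) = s / (n + δ).
k^0.58 = 0.19 / (0.031 + 0.098) = 0.19 / 0.129 = 1.4729
k* = 1.4729^(1/0.58) ≈ 1.9496
y* = (k*)^α = 1.9496^0.42 ≈ 1.3237

y* = 1.32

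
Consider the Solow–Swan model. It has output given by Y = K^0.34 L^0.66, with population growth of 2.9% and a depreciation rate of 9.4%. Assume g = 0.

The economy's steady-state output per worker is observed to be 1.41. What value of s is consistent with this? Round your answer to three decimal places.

In steady state, investment equals break-even investment: s·k^α = (n + δ)·k.
Since y* = [s/(n + δ)]^(α/(1−α)), we have s/(n + δ) = (y*)^((1−α)/α) = 1.41^1.9412 = 1.9483.
Therefore s = 1.9483 × (n + δ) = 1.9483 × 0.123 = 0.2396.

s ≈ 0.240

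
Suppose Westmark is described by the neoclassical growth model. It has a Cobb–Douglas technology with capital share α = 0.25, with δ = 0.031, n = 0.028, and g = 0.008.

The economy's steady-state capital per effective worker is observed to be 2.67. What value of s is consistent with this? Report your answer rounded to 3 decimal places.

Steady state requires s·f(k) = (n + g + δ)·k, i.e. s·k^α = (n + g + δ)·k.
So s / (n + g + δ) = (k*)^(1−α) = 2.67^0.75 = 2.0887.
Therefore s = 2.0887 × (n + g + δ) = 2.0887 × 0.067 = 0.1399.

s ≈ 0.140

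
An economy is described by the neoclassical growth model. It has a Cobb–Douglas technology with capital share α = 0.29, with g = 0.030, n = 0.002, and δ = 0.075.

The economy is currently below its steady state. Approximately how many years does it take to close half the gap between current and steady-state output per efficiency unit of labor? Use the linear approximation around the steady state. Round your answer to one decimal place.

about 9.1 years

Near the steady state the convergence rate is λ = (1 − α)(n + g + δ).
λ = (1 − 0.29) × 0.107 = 0.71 × 0.107 = 0.07597
Half-life = ln 2 / λ = 0.6931 / 0.07597 ≈ 9.12 years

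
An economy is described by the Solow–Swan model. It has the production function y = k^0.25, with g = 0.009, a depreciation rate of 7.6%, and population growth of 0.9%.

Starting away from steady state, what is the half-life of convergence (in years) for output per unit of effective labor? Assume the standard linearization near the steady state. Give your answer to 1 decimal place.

Near the steady state the convergence rate is λ = (1 − α)(n + g + δ).
λ = (1 − 0.25) × 0.094 = 0.75 × 0.094 = 0.0705
Half-life = ln 2 / λ = 0.6931 / 0.0705 ≈ 9.83 years

about 9.8 years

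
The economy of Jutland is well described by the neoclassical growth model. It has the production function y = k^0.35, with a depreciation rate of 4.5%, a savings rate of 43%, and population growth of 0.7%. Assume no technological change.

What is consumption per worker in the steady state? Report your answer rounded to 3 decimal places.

c* = 1.778

At the steady state, Δk = 0, so s·k^α = (n + δ)·k.
Dividing both sides by k: k^(1−α) = s / (n + δ).
k^0.65 = 0.43 / (0.007 + 0.045) = 0.43 / 0.052 = 8.2692
k* = 8.2692^(1/0.65) ≈ 25.7918
y* = (k*)^α = 25.7918^0.35 ≈ 3.1190
c* = (1 − s)·y* = (1 − 0.43) × 3.1190 ≈ 1.7778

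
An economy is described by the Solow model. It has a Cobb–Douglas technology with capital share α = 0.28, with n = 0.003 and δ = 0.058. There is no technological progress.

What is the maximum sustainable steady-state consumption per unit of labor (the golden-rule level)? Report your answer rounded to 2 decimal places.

At the golden rule, f'(k) = n + δ, so α·k^(α−1) = n + δ and k_gold = (α/(n + δ))^(1/(1−α)).
k_gold = (0.28/0.061)^(1/0.72) = 4.5902^1.3889 ≈ 8.3027
c_gold = f(k_gold) − (n + δ)·k_gold = 1.8088 − 0.061×8.3027 ≈ 1.3023

c_gold ≈ 1.30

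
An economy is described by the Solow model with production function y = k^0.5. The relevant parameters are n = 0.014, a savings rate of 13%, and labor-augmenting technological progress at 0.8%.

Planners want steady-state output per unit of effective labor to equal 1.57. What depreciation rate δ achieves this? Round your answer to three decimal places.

At the steady state, Δk = 0, so s·k^α = (n + g + δ)·k.
Since y* = [s/(n + g + δ)]^(α/(1−α)), we have s/(n + g + δ) = (y*)^((1−α)/α) = 1.57^1 = 1.5700.
Therefore n + g + δ = s / 1.5700 = 0.13 / 1.5700 = 0.0828, so δ = 0.0828 − 0.022 = 0.0608.

δ ≈ 0.061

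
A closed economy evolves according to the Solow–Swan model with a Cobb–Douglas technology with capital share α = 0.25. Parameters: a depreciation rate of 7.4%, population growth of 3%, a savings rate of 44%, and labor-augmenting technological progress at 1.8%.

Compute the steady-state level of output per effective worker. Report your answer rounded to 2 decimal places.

At the steady state, Δk = 0, so s·k^α = (n + g + δ)·k.
Dividing both sides by k: k^(1−α) = s / (n + g + δ).
k^0.75 = 0.44 / (0.030 + 0.018 + 0.074) = 0.44 / 0.122 = 3.6066
k* = 3.6066^(1/0.75) ≈ 5.5309
y* = (k*)^α = 5.5309^0.25 ≈ 1.5336

y* ≈ 1.53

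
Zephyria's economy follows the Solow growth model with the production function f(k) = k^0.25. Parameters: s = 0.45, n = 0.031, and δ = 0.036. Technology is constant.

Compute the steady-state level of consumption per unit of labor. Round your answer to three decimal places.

c* = 1.038

Steady state requires s·f(k) = (n + δ)·k, i.e. s·k^α = (n + δ)·k.
Dividing both sides by k: k^(1−α) = s / (n + δ).
k^0.75 = 0.45 / (0.031 + 0.036) = 0.45 / 0.067 = 6.7164
k* = 6.7164^(1/0.75) ≈ 12.6721
y* = (k*)^α = 12.6721^0.25 ≈ 1.8867
c* = (1 − s)·y* = (1 − 0.45) × 1.8867 ≈ 1.0377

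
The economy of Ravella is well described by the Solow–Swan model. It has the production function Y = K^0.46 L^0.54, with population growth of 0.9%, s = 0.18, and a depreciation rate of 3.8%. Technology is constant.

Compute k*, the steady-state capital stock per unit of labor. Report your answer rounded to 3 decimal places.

k* ≈ 12.021

At the steady state, Δk = 0, so s·k^α = (n + δ)·k.
Rearranging, k^(1−α) = s / (n + δ).
k^0.54 = 0.18 / (0.009 + 0.038) = 0.18 / 0.047 = 3.8298
k* = 3.8298^(1/0.54) ≈ 12.0214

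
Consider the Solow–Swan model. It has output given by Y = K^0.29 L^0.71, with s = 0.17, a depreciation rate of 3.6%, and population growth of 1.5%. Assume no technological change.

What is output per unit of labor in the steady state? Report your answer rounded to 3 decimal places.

At the steady state, Δk = 0, so s·k^α = (n + δ)·k.
Dividing both sides by k: k^(1−α) = s / (n + δ).
k^0.71 = 0.17 / (0.015 + 0.036) = 0.17 / 0.051 = 3.3333
k* = 3.3333^(1/0.71) ≈ 5.4506
y* = (k*)^α = 5.4506^0.29 ≈ 1.6352

y* ≈ 1.635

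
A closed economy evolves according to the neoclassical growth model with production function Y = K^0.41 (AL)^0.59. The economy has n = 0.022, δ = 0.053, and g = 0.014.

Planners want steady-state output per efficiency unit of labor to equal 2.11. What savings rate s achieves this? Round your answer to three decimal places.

s ≈ 0.261

In steady state, investment equals break-even investment: s·k^α = (n + g + δ)·k.
Since y* = [s/(n + g + δ)]^(α/(1−α)), we have s/(n + g + δ) = (y*)^((1−α)/α) = 2.11^1.439 = 2.9285.
Therefore s = 2.9285 × (n + g + δ) = 2.9285 × 0.089 = 0.2606.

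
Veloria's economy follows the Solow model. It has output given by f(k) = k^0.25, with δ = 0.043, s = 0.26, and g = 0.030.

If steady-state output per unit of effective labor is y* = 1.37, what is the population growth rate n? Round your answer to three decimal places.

n ≈ 0.028

Steady state requires s·f(k) = (n + g + δ)·k, i.e. s·k^α = (n + g + δ)·k.
Since y* = [s/(n + g + δ)]^(α/(1−α)), we have s/(n + g + δ) = (y*)^((1−α)/α) = 1.37^3 = 2.5714.
Therefore n + g + δ = s / 2.5714 = 0.26 / 2.5714 = 0.1011, so n = 0.1011 − 0.073 = 0.0281.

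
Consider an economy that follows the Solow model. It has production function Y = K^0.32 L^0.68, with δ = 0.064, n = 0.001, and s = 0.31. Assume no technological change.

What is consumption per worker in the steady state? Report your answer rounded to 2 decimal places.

c* = 1.44

Steady state requires s·f(k) = (n + δ)·k, i.e. s·k^α = (n + δ)·k.
Dividing both sides by k: k^(1−α) = s / (n + δ).
k^0.68 = 0.31 / (0.001 + 0.064) = 0.31 / 0.065 = 4.7692
k* = 4.7692^(1/0.68) ≈ 9.9475
y* = (k*)^α = 9.9475^0.32 ≈ 2.0858
c* = (1 − s)·y* = (1 − 0.31) × 2.0858 ≈ 1.4392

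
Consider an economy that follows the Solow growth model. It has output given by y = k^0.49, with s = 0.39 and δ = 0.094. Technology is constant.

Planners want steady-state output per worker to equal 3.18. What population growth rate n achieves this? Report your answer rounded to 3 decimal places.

In steady state, investment equals break-even investment: s·k^α = (n + δ)·k.
Since y* = [s/(n + δ)]^(α/(1−α)), we have s/(n + δ) = (y*)^((1−α)/α) = 3.18^1.0408 = 3.3337.
Therefore n + δ = s / 3.3337 = 0.39 / 3.3337 = 0.1170, so n = 0.1170 − 0.094 = 0.0230.

n ≈ 0.023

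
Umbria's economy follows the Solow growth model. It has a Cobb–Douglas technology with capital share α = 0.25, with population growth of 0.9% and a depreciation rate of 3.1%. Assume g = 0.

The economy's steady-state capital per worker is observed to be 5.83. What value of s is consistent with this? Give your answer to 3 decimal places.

s ≈ 0.150

Steady state requires s·f(k) = (n + δ)·k, i.e. s·k^α = (n + δ)·k.
So s / (n + δ) = (k*)^(1−α) = 5.83^0.75 = 3.7519.
Therefore s = 3.7519 × (n + δ) = 3.7519 × 0.040 = 0.1501.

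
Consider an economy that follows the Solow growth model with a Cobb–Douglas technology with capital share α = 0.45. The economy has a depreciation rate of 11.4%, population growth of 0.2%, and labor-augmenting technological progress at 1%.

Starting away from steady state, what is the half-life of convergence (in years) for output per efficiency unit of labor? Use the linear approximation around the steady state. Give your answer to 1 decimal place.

Near the steady state the convergence rate is λ = (1 − α)(n + g + δ).
λ = (1 − 0.45) × 0.126 = 0.55 × 0.126 = 0.0693
Half-life = ln 2 / λ = 0.6931 / 0.0693 ≈ 10.00 years

about 10.0 years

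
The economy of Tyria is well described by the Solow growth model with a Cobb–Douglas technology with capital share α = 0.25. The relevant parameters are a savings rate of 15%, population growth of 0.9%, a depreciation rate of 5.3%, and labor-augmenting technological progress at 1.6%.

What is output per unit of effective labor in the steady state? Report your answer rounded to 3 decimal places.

y* = 1.244

In steady state, investment equals break-even investment: s·k^α = (n + g + δ)·k.
Dividing both sides by k: k^(1−α) = s / (n + g + δ).
k^0.75 = 0.15 / (0.009 + 0.016 + 0.053) = 0.15 / 0.078 = 1.9231
k* = 1.9231^(1/0.75) ≈ 2.3915
y* = (k*)^α = 2.3915^0.25 ≈ 1.2436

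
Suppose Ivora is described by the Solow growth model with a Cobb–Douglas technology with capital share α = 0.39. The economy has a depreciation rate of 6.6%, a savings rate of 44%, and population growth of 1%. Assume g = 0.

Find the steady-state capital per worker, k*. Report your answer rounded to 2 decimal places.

k* ≈ 17.79

Steady state requires s·f(k) = (n + δ)·k, i.e. s·k^α = (n + δ)·k.
Rearranging, k^(1−α) = s / (n + δ).
k^0.61 = 0.44 / (0.010 + 0.066) = 0.44 / 0.076 = 5.7895
k* = 5.7895^(1/0.61) ≈ 17.7923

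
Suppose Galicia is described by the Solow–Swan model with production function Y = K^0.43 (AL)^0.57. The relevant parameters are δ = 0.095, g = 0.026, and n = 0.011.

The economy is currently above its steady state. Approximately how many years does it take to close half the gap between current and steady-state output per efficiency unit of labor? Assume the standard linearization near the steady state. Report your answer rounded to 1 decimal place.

half-life ≈ 9.2 years

Near the steady state the convergence rate is λ = (1 − α)(n + g + δ).
λ = (1 − 0.43) × 0.132 = 0.57 × 0.132 = 0.07524
Half-life = ln 2 / λ = 0.6931 / 0.07524 ≈ 9.21 years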